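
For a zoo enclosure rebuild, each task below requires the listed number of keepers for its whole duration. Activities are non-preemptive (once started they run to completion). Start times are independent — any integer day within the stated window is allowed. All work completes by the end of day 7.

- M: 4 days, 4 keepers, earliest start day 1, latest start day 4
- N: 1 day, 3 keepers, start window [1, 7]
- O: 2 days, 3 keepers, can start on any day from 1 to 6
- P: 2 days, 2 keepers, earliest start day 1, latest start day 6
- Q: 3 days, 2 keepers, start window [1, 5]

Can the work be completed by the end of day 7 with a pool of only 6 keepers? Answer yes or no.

Schedule M@1, N@5, O@5, P@6, Q@1: d1:6  d2:6  d3:6  d4:4  d5:6  d6:5  d7:2 — peak 6 ≤ 6.

yes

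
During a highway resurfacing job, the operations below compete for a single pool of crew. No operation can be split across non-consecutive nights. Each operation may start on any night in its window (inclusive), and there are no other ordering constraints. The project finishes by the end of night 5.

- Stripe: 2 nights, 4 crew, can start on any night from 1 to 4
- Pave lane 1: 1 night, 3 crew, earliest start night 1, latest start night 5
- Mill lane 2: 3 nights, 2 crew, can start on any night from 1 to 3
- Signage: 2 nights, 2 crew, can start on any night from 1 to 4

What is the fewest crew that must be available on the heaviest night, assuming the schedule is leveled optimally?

5

Early-start (Stripe@1, Pave lane 1@1, Mill lane 2@1, Signage@1) gives peak 11: n1:11  n2:8  n3:2  n4:0  n5:0.
Shift Pave lane 1→3, Mill lane 2→3, Signage→4.
Schedule Stripe@1, Pave lane 1@3, Mill lane 2@3, Signage@4: n1:4  n2:4  n3:5  n4:4  n5:4 — peak 5.
Total crew member-nights = 21 over 5 nights ⇒ peak ≥ ⌈21/5⌉ = 5, so 5 is optimal.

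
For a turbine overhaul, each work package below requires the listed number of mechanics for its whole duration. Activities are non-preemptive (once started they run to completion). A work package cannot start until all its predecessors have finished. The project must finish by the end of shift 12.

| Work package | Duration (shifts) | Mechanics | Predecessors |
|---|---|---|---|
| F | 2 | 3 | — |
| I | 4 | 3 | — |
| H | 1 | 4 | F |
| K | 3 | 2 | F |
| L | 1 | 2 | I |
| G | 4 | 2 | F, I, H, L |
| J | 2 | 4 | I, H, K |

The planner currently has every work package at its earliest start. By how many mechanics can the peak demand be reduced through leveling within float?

Early-start peak: s1:6  s2:6  s3:9  s4:5  s5:4  s6:6  s7:6  s8:2  s9:2  s10:0  s11:0  s12:0 ⇒ 9.
Leveled (F@1, I@1, H@5, K@3, L@6, G@7, J@6): s1:6  s2:6  s3:5  s4:5  s5:6  s6:6  s7:6  s8:2  s9:2  s10:2  s11:0  s12:0 ⇒ 6.
Reduction 9 − 6 = 3.

3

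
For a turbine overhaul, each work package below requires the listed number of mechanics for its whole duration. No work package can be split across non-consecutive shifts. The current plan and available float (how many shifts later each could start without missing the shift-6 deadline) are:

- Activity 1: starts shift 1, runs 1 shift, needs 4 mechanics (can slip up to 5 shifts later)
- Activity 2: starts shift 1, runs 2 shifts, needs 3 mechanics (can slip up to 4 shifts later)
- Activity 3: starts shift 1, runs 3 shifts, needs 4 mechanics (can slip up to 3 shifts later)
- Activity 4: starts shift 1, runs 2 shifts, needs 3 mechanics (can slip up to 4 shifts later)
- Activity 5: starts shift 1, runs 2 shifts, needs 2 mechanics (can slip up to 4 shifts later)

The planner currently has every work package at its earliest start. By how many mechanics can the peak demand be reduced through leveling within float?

Early-start peak: s1:16  s2:12  s3:4  s4:0  s5:0  s6:0 ⇒ 16.
Leveled (Activity 1@1, Activity 2@2, Activity 3@4, Activity 4@2, Activity 5@4): s1:4  s2:6  s3:6  s4:6  s5:6  s6:4 ⇒ 6.
Reduction 16 − 6 = 10.

10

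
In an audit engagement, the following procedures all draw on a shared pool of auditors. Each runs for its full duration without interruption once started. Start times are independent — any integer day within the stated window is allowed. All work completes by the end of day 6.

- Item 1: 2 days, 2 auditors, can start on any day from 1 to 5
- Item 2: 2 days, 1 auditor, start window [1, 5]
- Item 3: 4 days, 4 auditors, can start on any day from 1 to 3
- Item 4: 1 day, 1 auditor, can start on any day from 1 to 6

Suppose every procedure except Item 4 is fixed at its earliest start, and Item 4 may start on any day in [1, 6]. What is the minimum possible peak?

Item 4@1: d1:8  d2:7  d3:4  d4:4  d5:0  d6:0 → peak 8
Item 4@2: d1:7  d2:8  d3:4  d4:4  d5:0  d6:0 → peak 8
Item 4@3: d1:7  d2:7  d3:5  d4:4  d5:0  d6:0 → peak 7
Item 4@4: d1:7  d2:7  d3:4  d4:5  d5:0  d6:0 → peak 7
Item 4@5: d1:7  d2:7  d3:4  d4:4  d5:1  d6:0 → peak 7
Item 4@6: d1:7  d2:7  d3:4  d4:4  d5:0  d6:1 → peak 7
Best is Item 4@3, peak 7.

7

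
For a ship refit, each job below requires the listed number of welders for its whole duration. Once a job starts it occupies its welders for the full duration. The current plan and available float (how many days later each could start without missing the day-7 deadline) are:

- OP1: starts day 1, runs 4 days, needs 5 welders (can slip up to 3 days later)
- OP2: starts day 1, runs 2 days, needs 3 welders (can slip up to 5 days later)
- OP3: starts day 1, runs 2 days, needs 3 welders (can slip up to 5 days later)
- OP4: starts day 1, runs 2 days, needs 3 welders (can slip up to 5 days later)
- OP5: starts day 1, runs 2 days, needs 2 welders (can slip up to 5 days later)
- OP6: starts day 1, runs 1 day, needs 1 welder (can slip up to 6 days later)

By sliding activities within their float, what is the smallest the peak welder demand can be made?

8

Early-start (OP1@1, OP2@1, OP3@1, OP4@1, OP5@1, OP6@1) gives peak 17: d1:17  d2:16  d3:5  d4:5  d5:0  d6:0  d7:0.
Shift OP3→3, OP4→5, OP5→5, OP6→5.
Schedule OP1@1, OP2@1, OP3@3, OP4@5, OP5@5, OP6@5: d1:8  d2:8  d3:8  d4:8  d5:6  d6:5  d7:0 — peak 8.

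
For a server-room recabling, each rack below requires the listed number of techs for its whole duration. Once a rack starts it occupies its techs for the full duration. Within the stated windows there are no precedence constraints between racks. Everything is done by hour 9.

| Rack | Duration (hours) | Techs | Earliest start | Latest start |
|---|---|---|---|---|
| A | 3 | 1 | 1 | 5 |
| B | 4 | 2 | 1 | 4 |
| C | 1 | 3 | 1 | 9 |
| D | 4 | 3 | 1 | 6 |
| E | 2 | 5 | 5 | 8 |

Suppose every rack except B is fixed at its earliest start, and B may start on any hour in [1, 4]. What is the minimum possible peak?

B@1: h1:9  h2:6  h3:6  h4:5  h5:5  h6:5  h7:0  h8:0  h9:0 → peak 9
B@2: h1:7  h2:6  h3:6  h4:5  h5:7  h6:5  h7:0  h8:0  h9:0 → peak 7
B@3: h1:7  h2:4  h3:6  h4:5  h5:7  h6:7  h7:0  h8:0  h9:0 → peak 7
B@4: h1:7  h2:4  h3:4  h4:5  h5:7  h6:7  h7:2  h8:0  h9:0 → peak 7
Best is B@2, peak 7.

7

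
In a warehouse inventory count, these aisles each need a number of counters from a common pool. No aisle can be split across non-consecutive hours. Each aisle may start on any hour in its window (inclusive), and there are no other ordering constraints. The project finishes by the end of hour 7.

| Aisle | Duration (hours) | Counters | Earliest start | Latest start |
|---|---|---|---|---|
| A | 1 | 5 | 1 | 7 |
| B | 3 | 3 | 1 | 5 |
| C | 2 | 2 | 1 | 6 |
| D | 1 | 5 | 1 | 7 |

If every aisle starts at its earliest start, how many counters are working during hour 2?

At early start, hour 2 has: B, C.
Demand: 3 + 2 = 5.

5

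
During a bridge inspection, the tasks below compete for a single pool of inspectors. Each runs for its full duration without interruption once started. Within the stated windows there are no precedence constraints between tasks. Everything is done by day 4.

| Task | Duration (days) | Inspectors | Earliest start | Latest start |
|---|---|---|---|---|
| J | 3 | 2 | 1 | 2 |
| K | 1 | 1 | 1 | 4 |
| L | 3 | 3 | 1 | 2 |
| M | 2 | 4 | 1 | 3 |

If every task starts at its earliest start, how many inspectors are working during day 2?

9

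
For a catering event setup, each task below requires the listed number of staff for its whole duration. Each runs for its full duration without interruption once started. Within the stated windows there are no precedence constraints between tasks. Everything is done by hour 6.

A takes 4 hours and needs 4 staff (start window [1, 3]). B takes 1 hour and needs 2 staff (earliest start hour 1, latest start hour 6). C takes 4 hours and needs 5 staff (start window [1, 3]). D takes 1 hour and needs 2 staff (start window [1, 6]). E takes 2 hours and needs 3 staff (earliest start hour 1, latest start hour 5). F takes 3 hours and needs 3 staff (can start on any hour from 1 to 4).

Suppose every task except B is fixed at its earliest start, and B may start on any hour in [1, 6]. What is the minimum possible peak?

17

B@1: h1:19  h2:15  h3:12  h4:9  h5:0  h6:0 → peak 19
B@2: h1:17  h2:17  h3:12  h4:9  h5:0  h6:0 → peak 17
B@3: h1:17  h2:15  h3:14  h4:9  h5:0  h6:0 → peak 17
B@4: h1:17  h2:15  h3:12  h4:11  h5:0  h6:0 → peak 17
B@5: h1:17  h2:15  h3:12  h4:9  h5:2  h6:0 → peak 17
B@6: h1:17  h2:15  h3:12  h4:9  h5:0  h6:2 → peak 17
Best is B@2, peak 17.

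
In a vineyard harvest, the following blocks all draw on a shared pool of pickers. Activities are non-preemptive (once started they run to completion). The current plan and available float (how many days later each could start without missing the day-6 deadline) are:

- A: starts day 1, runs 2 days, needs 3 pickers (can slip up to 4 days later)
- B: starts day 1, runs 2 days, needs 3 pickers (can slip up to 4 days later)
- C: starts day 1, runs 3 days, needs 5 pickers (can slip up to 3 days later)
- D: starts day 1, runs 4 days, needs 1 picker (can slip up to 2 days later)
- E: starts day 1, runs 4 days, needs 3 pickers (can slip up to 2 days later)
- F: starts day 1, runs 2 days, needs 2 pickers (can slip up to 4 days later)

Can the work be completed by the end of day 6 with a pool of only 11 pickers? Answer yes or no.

yes

Schedule A@1, B@1, C@3, D@1, E@3, F@1: d1:9  d2:9  d3:9  d4:9  d5:8  d6:3 — peak 9 ≤ 11.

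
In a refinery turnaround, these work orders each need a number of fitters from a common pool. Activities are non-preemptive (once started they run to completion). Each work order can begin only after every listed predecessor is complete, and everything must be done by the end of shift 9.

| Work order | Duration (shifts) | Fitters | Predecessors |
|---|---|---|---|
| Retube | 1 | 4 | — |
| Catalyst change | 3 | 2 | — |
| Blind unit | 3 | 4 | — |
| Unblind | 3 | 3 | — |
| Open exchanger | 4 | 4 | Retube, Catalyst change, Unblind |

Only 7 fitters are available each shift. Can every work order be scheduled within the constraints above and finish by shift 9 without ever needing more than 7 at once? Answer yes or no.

no

The minimum achievable peak is 8; 7 < 8, so no feasible schedule stays within the cap.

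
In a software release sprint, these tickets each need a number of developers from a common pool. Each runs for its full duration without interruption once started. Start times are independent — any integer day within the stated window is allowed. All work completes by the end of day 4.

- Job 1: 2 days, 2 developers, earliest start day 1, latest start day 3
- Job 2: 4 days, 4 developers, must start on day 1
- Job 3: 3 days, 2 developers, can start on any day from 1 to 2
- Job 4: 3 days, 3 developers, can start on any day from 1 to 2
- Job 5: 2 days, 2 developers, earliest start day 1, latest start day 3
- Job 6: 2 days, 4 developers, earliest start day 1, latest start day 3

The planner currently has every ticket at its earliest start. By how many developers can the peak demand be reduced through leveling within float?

Early-start peak: d1:17  d2:17  d3:9  d4:4 ⇒ 17.
Leveled (Job 1@1, Job 2@1, Job 3@1, Job 4@1, Job 5@1, Job 6@3): d1:13  d2:13  d3:13  d4:8 ⇒ 13.
Reduction 17 − 13 = 4.

4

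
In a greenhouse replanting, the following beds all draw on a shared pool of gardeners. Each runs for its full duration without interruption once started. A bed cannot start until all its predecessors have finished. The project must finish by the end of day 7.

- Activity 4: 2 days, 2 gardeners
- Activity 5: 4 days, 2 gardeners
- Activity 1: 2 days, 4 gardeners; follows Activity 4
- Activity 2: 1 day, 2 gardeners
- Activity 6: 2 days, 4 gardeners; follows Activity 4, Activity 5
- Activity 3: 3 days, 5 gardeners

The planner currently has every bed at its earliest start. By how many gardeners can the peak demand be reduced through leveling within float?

3

Early-start peak: d1:11  d2:9  d3:11  d4:6  d5:4  d6:4  d7:0 ⇒ 11.
Leveled (Activity 4@1, Activity 5@1, Activity 1@6, Activity 2@1, Activity 6@6, Activity 3@3): d1:6  d2:4  d3:7  d4:7  d5:5  d6:8  d7:8 ⇒ 8.
Reduction 11 − 8 = 3.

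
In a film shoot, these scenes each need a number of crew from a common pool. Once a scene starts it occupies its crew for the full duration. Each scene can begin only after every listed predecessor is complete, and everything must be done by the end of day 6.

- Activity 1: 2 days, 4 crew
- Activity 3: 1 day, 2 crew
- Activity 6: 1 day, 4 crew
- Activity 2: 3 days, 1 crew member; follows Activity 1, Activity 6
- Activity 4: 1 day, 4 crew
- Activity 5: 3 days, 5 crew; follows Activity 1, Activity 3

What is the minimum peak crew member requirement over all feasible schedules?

Early-start (Activity 1@1, Activity 3@1, Activity 6@1, Activity 2@3, Activity 4@1, Activity 5@3) gives peak 14: d1:14  d2:4  d3:6  d4:6  d5:6  d6:0.
Shift Activity 6→2, Activity 4→3, Activity 5→4.
Schedule Activity 1@1, Activity 3@1, Activity 6@2, Activity 2@3, Activity 4@3, Activity 5@4: d1:6  d2:8  d3:5  d4:6  d5:6  d6:5 — peak 8.

8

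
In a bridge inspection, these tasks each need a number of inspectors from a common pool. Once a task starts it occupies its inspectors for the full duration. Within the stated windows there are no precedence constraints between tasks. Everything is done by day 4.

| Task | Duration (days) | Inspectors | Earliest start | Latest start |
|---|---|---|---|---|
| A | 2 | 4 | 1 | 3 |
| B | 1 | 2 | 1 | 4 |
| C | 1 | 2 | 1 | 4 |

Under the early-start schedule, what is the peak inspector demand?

Early-start schedule: A@1, B@1, C@1.
Load per day: day 1: 8, day 2: 4, day 3: 0, day 4: 0.
Peak is 8.

8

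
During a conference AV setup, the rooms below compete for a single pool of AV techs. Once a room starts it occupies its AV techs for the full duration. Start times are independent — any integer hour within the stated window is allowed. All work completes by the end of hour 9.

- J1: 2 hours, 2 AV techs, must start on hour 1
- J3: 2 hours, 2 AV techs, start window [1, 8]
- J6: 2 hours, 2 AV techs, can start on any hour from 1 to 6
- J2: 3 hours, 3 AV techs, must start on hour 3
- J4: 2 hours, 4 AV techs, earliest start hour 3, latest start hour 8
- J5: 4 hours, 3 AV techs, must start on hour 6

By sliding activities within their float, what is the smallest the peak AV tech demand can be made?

7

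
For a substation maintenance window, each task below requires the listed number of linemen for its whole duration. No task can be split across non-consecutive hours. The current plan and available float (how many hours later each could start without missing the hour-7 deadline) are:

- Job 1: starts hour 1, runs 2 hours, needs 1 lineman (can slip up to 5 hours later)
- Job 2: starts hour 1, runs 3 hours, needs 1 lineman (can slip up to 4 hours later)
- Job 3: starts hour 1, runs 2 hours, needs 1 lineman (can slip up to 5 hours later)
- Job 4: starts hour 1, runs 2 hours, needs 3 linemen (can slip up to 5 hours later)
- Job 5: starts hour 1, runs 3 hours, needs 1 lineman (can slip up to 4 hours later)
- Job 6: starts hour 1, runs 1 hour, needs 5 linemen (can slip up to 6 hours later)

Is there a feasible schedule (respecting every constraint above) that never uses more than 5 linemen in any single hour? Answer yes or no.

yes

Schedule Job 1@1, Job 2@1, Job 3@1, Job 4@3, Job 5@1, Job 6@5: h1:4  h2:4  h3:5  h4:3  h5:5  h6:0  h7:0 — peak 5 ≤ 5.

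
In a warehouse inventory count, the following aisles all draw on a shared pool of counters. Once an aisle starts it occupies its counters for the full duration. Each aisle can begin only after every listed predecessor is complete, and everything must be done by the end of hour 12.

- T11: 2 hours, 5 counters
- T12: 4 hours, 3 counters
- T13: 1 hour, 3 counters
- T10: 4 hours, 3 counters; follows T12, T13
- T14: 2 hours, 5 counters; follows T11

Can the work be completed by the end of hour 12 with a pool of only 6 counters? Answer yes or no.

yes

Schedule T11@1, T12@3, T13@3, T10@7, T14@11: h1:5  h2:5  h3:6  h4:3  h5:3  h6:3  h7:3  h8:3  h9:3  h10:3  h11:5  h12:5 — peak 6 ≤ 6.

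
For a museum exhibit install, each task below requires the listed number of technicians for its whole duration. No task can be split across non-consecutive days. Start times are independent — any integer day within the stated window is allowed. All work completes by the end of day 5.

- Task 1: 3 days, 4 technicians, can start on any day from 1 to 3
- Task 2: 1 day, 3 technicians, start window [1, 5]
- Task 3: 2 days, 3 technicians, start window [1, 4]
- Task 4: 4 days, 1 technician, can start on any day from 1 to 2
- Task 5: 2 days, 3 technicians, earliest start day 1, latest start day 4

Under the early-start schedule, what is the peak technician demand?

14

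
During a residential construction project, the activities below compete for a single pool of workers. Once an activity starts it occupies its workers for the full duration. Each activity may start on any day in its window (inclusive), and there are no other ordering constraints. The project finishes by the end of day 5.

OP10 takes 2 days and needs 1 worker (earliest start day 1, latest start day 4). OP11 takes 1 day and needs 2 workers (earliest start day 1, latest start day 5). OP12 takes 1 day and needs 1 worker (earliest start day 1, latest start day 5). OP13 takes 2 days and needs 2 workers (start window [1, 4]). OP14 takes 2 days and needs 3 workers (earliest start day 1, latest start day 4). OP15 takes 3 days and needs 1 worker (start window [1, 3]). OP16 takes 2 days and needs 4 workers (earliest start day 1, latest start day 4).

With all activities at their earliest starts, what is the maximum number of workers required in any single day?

14

Early-start schedule: OP10@1, OP11@1, OP12@1, OP13@1, OP14@1, OP15@1, OP16@1.
Load per day: day 1: 14, day 2: 11, day 3: 1, day 4: 0, day 5: 0.
Peak is 14.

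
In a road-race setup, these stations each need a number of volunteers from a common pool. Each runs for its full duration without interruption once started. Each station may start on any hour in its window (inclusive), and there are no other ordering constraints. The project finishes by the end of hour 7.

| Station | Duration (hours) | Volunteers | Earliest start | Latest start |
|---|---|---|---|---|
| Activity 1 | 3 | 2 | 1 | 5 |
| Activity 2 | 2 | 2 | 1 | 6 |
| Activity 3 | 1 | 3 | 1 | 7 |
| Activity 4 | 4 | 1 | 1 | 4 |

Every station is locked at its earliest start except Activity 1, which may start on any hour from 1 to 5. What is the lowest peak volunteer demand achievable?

6

Activity 1@1: h1:8  h2:5  h3:3  h4:1  h5:0  h6:0  h7:0 → peak 8
Activity 1@2: h1:6  h2:5  h3:3  h4:3  h5:0  h6:0  h7:0 → peak 6
Activity 1@3: h1:6  h2:3  h3:3  h4:3  h5:2  h6:0  h7:0 → peak 6
Activity 1@4: h1:6  h2:3  h3:1  h4:3  h5:2  h6:2  h7:0 → peak 6
Activity 1@5: h1:6  h2:3  h3:1  h4:1  h5:2  h6:2  h7:2 → peak 6
Best is Activity 1@2, peak 6.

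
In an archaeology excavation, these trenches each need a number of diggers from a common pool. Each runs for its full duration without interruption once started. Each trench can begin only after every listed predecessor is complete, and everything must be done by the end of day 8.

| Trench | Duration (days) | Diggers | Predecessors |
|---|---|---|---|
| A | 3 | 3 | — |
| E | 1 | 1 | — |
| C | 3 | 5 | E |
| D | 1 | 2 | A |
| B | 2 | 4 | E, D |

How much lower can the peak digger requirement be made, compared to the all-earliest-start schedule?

Early-start peak: d1:4  d2:8  d3:8  d4:7  d5:4  d6:4  d7:0  d8:0 ⇒ 8.
Leveled (A@1, E@1, C@4, D@4, B@7): d1:4  d2:3  d3:3  d4:7  d5:5  d6:5  d7:4  d8:4 ⇒ 7.
Reduction 8 − 7 = 1.

1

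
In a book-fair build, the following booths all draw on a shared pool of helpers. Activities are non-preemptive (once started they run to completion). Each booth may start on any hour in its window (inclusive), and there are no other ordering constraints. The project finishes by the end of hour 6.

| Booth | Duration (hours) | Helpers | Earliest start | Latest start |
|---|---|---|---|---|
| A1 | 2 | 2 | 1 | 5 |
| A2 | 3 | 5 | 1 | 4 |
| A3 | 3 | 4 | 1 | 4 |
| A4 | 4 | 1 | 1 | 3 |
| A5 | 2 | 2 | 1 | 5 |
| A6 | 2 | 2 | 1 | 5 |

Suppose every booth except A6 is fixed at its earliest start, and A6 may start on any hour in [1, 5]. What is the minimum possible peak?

A6@1: h1:16  h2:16  h3:10  h4:1  h5:0  h6:0 → peak 16
A6@2: h1:14  h2:16  h3:12  h4:1  h5:0  h6:0 → peak 16
A6@3: h1:14  h2:14  h3:12  h4:3  h5:0  h6:0 → peak 14
A6@4: h1:14  h2:14  h3:10  h4:3  h5:2  h6:0 → peak 14
A6@5: h1:14  h2:14  h3:10  h4:1  h5:2  h6:2 → peak 14
Best is A6@3, peak 14.

14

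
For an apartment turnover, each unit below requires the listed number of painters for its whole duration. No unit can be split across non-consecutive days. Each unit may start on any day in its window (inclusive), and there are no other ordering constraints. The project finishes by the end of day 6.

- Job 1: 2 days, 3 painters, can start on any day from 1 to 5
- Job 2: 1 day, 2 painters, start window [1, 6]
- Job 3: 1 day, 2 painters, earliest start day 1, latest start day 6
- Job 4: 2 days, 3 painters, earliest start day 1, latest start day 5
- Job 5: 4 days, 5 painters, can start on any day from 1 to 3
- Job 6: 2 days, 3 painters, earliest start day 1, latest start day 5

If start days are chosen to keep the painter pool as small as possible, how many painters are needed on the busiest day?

8

Early-start (Job 1@1, Job 2@1, Job 3@1, Job 4@1, Job 5@1, Job 6@1) gives peak 18: d1:18  d2:14  d3:5  d4:5  d5:0  d6:0.
Shift Job 4→2, Job 5→3, Job 6→4.
Schedule Job 1@1, Job 2@1, Job 3@1, Job 4@2, Job 5@3, Job 6@4: d1:7  d2:6  d3:8  d4:8  d5:8  d6:5 — peak 8.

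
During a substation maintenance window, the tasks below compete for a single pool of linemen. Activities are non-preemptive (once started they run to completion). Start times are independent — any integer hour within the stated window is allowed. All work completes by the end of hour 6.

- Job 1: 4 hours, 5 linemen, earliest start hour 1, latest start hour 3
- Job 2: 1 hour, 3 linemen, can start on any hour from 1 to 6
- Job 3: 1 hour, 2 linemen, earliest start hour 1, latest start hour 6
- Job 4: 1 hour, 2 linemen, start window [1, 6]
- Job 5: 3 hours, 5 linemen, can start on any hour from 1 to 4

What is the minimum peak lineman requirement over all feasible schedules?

10

Early-start (Job 1@1, Job 2@1, Job 3@1, Job 4@1, Job 5@1) gives peak 17: h1:17  h2:10  h3:10  h4:5  h5:0  h6:0.
Shift Job 4→2, Job 5→3.
Schedule Job 1@1, Job 2@1, Job 3@1, Job 4@2, Job 5@3: h1:10  h2:7  h3:10  h4:10  h5:5  h6:0 — peak 10.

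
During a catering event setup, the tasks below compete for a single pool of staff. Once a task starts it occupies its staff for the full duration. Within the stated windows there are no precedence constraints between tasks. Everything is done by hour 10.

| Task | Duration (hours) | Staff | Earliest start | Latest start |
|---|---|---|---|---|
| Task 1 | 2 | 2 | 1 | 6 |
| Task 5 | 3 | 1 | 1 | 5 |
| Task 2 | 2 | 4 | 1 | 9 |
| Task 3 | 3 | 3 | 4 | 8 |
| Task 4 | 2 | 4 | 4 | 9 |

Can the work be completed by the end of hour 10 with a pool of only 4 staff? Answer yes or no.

Schedule Task 1@1, Task 5@1, Task 2@4, Task 3@6, Task 4@9: h1:3  h2:3  h3:1  h4:4  h5:4  h6:3  h7:3  h8:3  h9:4  h10:4 — peak 4 ≤ 4.

yes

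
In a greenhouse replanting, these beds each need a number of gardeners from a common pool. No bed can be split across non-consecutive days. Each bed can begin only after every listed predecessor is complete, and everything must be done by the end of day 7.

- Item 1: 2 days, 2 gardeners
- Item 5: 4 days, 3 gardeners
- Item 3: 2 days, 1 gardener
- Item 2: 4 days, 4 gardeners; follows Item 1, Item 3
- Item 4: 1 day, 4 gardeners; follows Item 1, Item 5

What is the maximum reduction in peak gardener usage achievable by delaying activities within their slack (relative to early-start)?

1

Early-start peak: d1:6  d2:6  d3:7  d4:7  d5:8  d6:4  d7:0 ⇒ 8.
Leveled (Item 1@1, Item 5@1, Item 3@1, Item 2@3, Item 4@7): d1:6  d2:6  d3:7  d4:7  d5:4  d6:4  d7:4 ⇒ 7.
Reduction 8 − 7 = 1.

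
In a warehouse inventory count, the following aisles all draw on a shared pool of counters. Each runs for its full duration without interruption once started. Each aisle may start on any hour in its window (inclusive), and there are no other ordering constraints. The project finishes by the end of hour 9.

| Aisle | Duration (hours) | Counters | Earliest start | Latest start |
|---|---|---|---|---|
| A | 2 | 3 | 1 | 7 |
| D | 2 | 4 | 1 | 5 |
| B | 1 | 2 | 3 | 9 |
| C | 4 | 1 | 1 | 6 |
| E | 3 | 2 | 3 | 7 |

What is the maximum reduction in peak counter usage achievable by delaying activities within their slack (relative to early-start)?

Early-start peak: h1:8  h2:8  h3:5  h4:3  h5:2  h6:0  h7:0  h8:0  h9:0 ⇒ 8.
Leveled (A@1, D@3, B@5, C@5, E@6): h1:3  h2:3  h3:4  h4:4  h5:3  h6:3  h7:3  h8:3  h9:0 ⇒ 4.
Reduction 8 − 4 = 4.

4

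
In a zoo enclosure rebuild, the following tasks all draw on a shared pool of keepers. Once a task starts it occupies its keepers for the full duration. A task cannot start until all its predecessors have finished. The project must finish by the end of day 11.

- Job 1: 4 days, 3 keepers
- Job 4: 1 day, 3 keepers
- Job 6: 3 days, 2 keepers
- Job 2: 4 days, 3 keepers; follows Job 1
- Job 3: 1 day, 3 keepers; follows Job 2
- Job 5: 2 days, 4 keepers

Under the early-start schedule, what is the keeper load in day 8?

At early start, day 8 has: Job 2.
Demand: 3 = 3.

3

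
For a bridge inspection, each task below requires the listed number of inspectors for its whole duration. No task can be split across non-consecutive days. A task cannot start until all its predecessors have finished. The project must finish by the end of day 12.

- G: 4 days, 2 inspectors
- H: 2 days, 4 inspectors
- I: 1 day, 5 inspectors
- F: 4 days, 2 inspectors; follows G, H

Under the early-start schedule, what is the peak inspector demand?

Early-start schedule: G@1, H@1, I@1, F@5.
Load per day: day 1: 11, day 2: 6, day 3: 2, day 4: 2, day 5: 2, day 6: 2, day 7: 2, day 8: 2, day 9: 0, day 10: 0, day 11: 0, day 12: 0.
Peak is 11.

11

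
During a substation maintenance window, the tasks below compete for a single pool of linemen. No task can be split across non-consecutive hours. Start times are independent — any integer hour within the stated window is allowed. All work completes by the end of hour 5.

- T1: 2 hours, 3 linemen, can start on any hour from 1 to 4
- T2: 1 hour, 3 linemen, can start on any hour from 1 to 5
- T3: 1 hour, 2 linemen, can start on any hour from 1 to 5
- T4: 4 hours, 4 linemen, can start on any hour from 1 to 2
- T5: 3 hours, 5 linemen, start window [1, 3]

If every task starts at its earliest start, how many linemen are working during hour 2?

12

At early start, hour 2 has: T1, T4, T5.
Demand: 3 + 4 + 5 = 12.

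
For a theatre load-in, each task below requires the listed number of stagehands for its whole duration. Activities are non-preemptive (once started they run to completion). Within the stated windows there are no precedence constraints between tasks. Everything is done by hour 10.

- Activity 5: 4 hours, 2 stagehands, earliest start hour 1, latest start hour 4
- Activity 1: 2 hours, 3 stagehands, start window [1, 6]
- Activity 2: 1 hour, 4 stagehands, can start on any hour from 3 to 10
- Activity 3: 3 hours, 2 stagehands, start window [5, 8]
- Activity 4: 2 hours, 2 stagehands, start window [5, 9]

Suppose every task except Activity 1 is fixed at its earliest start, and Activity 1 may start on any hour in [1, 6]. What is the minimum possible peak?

Activity 1@1: h1:5  h2:5  h3:6  h4:2  h5:4  h6:4  h7:2  h8:0  h9:0  h10:0 → peak 6
Activity 1@2: h1:2  h2:5  h3:9  h4:2  h5:4  h6:4  h7:2  h8:0  h9:0  h10:0 → peak 9
Activity 1@3: h1:2  h2:2  h3:9  h4:5  h5:4  h6:4  h7:2  h8:0  h9:0  h10:0 → peak 9
Activity 1@4: h1:2  h2:2  h3:6  h4:5  h5:7  h6:4  h7:2  h8:0  h9:0  h10:0 → peak 7
Activity 1@5: h1:2  h2:2  h3:6  h4:2  h5:7  h6:7  h7:2  h8:0  h9:0  h10:0 → peak 7
Activity 1@6: h1:2  h2:2  h3:6  h4:2  h5:4  h6:7  h7:5  h8:0  h9:0  h10:0 → peak 7
Best is Activity 1@1, peak 6.

6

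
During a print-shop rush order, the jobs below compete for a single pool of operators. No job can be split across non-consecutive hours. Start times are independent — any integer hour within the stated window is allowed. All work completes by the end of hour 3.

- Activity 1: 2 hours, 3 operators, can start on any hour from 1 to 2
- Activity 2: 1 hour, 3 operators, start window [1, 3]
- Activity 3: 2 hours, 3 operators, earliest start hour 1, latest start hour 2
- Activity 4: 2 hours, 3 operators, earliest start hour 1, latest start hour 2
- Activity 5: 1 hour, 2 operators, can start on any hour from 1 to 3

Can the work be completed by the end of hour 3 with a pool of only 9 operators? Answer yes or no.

Schedule Activity 1@1, Activity 2@1, Activity 3@1, Activity 4@2, Activity 5@3: h1:9  h2:9  h3:5 — peak 9 ≤ 9.

yes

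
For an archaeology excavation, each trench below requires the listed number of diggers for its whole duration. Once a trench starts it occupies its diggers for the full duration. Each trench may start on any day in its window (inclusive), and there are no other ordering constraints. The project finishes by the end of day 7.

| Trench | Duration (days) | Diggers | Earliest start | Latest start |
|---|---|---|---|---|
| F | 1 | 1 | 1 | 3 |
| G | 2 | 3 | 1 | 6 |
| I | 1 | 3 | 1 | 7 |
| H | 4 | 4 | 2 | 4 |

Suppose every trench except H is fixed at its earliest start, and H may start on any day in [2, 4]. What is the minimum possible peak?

7

H@2: d1:7  d2:7  d3:4  d4:4  d5:4  d6:0  d7:0 → peak 7
H@3: d1:7  d2:3  d3:4  d4:4  d5:4  d6:4  d7:0 → peak 7
H@4: d1:7  d2:3  d3:0  d4:4  d5:4  d6:4  d7:4 → peak 7
Best is H@2, peak 7.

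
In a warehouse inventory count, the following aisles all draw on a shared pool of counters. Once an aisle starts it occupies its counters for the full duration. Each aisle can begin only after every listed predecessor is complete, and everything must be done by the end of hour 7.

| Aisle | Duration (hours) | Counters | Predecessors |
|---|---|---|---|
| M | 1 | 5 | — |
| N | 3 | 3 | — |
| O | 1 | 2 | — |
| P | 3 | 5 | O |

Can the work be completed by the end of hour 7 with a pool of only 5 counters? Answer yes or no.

Schedule M@1, N@2, O@2, P@5: h1:5  h2:5  h3:3  h4:3  h5:5  h6:5  h7:5 — peak 5 ≤ 5.

yes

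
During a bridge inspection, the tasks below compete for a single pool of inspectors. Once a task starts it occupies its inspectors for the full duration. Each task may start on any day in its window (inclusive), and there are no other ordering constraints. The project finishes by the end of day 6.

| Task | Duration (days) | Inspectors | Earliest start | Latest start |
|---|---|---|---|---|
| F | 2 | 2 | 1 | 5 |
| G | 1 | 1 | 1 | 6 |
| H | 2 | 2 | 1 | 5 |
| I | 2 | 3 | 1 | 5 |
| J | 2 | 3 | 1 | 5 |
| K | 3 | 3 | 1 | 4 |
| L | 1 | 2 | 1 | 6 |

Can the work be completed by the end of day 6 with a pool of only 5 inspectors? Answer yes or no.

Total inspector-days = 32; over 6 days the average is 32/6 > 5, so some day must exceed 5.

no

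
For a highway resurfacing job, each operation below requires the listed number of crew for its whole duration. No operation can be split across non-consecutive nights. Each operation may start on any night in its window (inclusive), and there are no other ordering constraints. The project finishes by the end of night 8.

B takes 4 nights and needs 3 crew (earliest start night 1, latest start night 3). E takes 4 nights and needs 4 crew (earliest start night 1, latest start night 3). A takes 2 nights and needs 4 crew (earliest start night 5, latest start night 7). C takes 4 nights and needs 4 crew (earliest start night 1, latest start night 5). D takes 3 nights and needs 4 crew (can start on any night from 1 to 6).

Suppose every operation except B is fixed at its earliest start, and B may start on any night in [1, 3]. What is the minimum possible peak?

B@1: n1:15  n2:15  n3:15  n4:11  n5:4  n6:4  n7:0  n8:0 → peak 15
B@2: n1:12  n2:15  n3:15  n4:11  n5:7  n6:4  n7:0  n8:0 → peak 15
B@3: n1:12  n2:12  n3:15  n4:11  n5:7  n6:7  n7:0  n8:0 → peak 15
Best is B@1, peak 15.

15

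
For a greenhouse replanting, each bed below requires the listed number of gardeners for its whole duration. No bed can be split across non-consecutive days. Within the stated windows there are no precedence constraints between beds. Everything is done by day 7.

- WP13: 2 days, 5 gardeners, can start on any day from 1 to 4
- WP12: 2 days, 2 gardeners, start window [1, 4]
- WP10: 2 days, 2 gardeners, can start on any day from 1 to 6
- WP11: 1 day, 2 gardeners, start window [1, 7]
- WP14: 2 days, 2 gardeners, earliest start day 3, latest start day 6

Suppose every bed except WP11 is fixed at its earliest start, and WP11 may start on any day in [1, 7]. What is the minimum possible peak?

9

WP11@1: d1:11  d2:9  d3:2  d4:2  d5:0  d6:0  d7:0 → peak 11
WP11@2: d1:9  d2:11  d3:2  d4:2  d5:0  d6:0  d7:0 → peak 11
WP11@3: d1:9  d2:9  d3:4  d4:2  d5:0  d6:0  d7:0 → peak 9
WP11@4: d1:9  d2:9  d3:2  d4:4  d5:0  d6:0  d7:0 → peak 9
WP11@5: d1:9  d2:9  d3:2  d4:2  d5:2  d6:0  d7:0 → peak 9
WP11@6: d1:9  d2:9  d3:2  d4:2  d5:0  d6:2  d7:0 → peak 9
WP11@7: d1:9  d2:9  d3:2  d4:2  d5:0  d6:0  d7:2 → peak 9
Best is WP11@3, peak 9.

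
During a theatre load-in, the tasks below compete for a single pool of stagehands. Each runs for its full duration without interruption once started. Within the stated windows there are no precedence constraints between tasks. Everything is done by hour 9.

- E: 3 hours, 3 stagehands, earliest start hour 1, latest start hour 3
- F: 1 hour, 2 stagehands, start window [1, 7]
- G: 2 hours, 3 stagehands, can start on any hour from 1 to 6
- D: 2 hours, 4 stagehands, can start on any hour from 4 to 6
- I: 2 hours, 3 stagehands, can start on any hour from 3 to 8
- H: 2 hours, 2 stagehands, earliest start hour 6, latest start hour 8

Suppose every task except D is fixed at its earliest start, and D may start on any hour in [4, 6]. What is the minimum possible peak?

D@4: h1:8  h2:6  h3:6  h4:7  h5:4  h6:2  h7:2  h8:0  h9:0 → peak 8
D@5: h1:8  h2:6  h3:6  h4:3  h5:4  h6:6  h7:2  h8:0  h9:0 → peak 8
D@6: h1:8  h2:6  h3:6  h4:3  h5:0  h6:6  h7:6  h8:0  h9:0 → peak 8
Best is D@4, peak 8.

8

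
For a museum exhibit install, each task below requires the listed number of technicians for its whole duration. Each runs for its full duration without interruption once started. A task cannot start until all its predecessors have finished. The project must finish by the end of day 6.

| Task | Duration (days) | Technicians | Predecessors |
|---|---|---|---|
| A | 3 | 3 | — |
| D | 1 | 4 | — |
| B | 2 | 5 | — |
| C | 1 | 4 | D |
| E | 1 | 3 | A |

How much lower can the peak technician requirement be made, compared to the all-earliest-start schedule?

5

Early-start peak: d1:12  d2:12  d3:3  d4:3  d5:0  d6:0 ⇒ 12.
Leveled (A@1, D@1, B@4, C@2, E@6): d1:7  d2:7  d3:3  d4:5  d5:5  d6:3 ⇒ 7.
Reduction 12 − 7 = 5.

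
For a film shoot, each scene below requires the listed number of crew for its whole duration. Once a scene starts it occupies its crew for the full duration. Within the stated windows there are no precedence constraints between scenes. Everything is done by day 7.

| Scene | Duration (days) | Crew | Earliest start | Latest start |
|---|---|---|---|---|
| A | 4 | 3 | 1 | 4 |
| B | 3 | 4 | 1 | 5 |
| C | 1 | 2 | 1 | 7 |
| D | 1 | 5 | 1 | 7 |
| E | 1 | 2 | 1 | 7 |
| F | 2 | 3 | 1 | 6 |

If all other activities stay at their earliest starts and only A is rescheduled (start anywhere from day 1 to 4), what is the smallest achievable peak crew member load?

A@1: d1:19  d2:10  d3:7  d4:3  d5:0  d6:0  d7:0 → peak 19
A@2: d1:16  d2:10  d3:7  d4:3  d5:3  d6:0  d7:0 → peak 16
A@3: d1:16  d2:7  d3:7  d4:3  d5:3  d6:3  d7:0 → peak 16
A@4: d1:16  d2:7  d3:4  d4:3  d5:3  d6:3  d7:3 → peak 16
Best is A@2, peak 16.

16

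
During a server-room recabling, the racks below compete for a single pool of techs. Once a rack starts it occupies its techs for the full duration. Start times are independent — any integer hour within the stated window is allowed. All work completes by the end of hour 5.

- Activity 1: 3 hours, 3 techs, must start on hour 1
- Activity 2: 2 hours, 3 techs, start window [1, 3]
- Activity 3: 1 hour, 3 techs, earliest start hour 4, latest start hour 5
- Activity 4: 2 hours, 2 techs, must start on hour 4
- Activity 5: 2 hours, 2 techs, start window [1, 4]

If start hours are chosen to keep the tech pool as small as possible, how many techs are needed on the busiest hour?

6

Early-start (Activity 1@1, Activity 2@1, Activity 3@4, Activity 4@4, Activity 5@1) gives peak 8: h1:8  h2:8  h3:3  h4:5  h5:2.
Shift Activity 3→5, Activity 5→3.
Schedule Activity 1@1, Activity 2@1, Activity 3@5, Activity 4@4, Activity 5@3: h1:6  h2:6  h3:5  h4:4  h5:5 — peak 6.
Total tech-hours = 26 over 5 hours ⇒ peak ≥ ⌈26/5⌉ = 6, so 6 is optimal.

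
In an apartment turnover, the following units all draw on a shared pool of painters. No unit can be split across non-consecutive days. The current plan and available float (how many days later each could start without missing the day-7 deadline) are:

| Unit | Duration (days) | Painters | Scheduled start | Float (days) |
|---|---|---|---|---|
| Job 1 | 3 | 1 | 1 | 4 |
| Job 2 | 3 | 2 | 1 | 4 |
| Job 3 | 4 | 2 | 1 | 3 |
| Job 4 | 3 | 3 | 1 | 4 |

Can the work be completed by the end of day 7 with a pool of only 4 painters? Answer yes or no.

yes

Schedule Job 1@1, Job 2@4, Job 3@4, Job 4@1: d1:4  d2:4  d3:4  d4:4  d5:4  d6:4  d7:2 — peak 4 ≤ 4.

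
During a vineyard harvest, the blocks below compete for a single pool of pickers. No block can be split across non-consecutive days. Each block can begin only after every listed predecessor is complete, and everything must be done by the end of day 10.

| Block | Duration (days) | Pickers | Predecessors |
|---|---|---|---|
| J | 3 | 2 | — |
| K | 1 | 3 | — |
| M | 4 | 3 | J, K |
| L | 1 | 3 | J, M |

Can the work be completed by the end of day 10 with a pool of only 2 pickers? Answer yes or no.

Total picker-days = 24; over 10 days the average is 24/10 > 2, so some day must exceed 2.

no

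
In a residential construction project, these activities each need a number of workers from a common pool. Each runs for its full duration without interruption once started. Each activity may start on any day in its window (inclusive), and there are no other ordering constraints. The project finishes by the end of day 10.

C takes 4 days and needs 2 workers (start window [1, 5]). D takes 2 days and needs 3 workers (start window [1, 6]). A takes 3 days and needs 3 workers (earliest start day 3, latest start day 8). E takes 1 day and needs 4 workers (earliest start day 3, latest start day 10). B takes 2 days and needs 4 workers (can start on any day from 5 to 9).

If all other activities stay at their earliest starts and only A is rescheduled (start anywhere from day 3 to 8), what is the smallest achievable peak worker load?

A@3: d1:5  d2:5  d3:9  d4:5  d5:7  d6:4  d7:0  d8:0  d9:0  d10:0 → peak 9
A@4: d1:5  d2:5  d3:6  d4:5  d5:7  d6:7  d7:0  d8:0  d9:0  d10:0 → peak 7
A@5: d1:5  d2:5  d3:6  d4:2  d5:7  d6:7  d7:3  d8:0  d9:0  d10:0 → peak 7
A@6: d1:5  d2:5  d3:6  d4:2  d5:4  d6:7  d7:3  d8:3  d9:0  d10:0 → peak 7
A@7: d1:5  d2:5  d3:6  d4:2  d5:4  d6:4  d7:3  d8:3  d9:3  d10:0 → peak 6
A@8: d1:5  d2:5  d3:6  d4:2  d5:4  d6:4  d7:0  d8:3  d9:3  d10:3 → peak 6
Best is A@7, peak 6.

6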